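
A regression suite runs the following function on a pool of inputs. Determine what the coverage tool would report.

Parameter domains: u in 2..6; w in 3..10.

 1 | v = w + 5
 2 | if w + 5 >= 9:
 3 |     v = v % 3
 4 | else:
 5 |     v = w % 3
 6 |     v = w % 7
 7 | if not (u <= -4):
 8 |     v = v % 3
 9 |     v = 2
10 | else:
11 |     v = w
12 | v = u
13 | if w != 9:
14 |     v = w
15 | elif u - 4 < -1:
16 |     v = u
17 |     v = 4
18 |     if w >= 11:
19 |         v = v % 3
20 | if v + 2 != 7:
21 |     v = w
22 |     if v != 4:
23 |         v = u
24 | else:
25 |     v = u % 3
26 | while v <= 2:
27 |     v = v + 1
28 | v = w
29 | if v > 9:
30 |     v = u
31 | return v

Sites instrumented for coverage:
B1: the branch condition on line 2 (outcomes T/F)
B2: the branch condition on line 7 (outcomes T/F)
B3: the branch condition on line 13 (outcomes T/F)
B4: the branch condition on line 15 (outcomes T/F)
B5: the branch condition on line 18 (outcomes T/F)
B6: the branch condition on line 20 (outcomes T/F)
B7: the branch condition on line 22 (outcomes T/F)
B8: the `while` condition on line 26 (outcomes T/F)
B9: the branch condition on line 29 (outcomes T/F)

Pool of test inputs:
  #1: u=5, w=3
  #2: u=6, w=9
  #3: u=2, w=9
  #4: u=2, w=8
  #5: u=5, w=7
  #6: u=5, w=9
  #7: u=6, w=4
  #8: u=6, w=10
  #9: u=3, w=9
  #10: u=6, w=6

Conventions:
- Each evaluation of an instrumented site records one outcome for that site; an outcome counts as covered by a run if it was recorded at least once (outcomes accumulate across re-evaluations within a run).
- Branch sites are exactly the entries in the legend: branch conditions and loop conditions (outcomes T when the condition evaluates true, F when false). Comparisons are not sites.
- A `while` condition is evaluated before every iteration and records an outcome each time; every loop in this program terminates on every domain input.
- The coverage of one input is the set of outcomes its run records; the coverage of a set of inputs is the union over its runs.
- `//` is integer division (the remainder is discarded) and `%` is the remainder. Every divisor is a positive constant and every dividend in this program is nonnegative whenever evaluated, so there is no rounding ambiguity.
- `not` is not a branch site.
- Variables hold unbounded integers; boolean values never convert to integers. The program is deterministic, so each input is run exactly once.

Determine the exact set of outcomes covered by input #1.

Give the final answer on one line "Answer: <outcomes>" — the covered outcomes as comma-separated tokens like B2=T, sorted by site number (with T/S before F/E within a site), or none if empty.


Tracing the run of input #1 (u=5, w=3):
  B1->F, B2->T, B3->T, B6->T, B7->T, B8->F, B9->F
deduplicating events, the covered set is: B1=F, B2=T, B3=T, B6=T, B7=T, B8=F, B9=F
Answer: B1=F, B2=T, B3=T, B6=T, B7=T, B8=F, B9=F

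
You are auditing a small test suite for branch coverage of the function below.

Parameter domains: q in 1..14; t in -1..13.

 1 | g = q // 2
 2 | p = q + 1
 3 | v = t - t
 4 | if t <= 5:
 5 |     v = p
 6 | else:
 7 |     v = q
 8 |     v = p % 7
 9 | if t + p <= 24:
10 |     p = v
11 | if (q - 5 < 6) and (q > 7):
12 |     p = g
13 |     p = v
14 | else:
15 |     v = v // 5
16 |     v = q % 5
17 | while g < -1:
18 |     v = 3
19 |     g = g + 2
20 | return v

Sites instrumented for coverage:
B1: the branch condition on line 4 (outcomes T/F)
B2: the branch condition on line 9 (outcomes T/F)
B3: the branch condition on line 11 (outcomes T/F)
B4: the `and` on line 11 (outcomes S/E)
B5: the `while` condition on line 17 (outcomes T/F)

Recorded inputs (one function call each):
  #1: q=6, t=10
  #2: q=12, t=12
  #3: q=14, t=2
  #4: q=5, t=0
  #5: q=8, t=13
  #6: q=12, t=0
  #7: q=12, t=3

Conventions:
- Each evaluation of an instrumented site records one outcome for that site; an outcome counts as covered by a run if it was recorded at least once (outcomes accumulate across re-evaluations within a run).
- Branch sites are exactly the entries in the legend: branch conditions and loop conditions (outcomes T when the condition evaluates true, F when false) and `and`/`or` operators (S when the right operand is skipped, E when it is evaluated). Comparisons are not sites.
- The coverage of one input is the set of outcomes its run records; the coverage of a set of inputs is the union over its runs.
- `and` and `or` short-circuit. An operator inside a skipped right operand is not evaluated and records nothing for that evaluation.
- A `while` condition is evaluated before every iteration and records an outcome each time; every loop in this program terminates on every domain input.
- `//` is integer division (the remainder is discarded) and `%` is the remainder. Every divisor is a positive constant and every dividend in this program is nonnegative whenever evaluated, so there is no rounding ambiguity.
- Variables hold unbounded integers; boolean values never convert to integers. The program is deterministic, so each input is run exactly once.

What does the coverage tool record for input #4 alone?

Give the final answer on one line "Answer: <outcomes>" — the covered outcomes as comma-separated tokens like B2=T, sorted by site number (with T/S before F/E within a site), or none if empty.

Tracing the run of input #4 (q=5, t=0):
  B1->T, B2->T, B4->E, B3->F, B5->F
distinct outcomes covered: B1=T, B2=T, B3=F, B4=E, B5=F

Answer: B1=T, B2=T, B3=F, B4=E, B5=F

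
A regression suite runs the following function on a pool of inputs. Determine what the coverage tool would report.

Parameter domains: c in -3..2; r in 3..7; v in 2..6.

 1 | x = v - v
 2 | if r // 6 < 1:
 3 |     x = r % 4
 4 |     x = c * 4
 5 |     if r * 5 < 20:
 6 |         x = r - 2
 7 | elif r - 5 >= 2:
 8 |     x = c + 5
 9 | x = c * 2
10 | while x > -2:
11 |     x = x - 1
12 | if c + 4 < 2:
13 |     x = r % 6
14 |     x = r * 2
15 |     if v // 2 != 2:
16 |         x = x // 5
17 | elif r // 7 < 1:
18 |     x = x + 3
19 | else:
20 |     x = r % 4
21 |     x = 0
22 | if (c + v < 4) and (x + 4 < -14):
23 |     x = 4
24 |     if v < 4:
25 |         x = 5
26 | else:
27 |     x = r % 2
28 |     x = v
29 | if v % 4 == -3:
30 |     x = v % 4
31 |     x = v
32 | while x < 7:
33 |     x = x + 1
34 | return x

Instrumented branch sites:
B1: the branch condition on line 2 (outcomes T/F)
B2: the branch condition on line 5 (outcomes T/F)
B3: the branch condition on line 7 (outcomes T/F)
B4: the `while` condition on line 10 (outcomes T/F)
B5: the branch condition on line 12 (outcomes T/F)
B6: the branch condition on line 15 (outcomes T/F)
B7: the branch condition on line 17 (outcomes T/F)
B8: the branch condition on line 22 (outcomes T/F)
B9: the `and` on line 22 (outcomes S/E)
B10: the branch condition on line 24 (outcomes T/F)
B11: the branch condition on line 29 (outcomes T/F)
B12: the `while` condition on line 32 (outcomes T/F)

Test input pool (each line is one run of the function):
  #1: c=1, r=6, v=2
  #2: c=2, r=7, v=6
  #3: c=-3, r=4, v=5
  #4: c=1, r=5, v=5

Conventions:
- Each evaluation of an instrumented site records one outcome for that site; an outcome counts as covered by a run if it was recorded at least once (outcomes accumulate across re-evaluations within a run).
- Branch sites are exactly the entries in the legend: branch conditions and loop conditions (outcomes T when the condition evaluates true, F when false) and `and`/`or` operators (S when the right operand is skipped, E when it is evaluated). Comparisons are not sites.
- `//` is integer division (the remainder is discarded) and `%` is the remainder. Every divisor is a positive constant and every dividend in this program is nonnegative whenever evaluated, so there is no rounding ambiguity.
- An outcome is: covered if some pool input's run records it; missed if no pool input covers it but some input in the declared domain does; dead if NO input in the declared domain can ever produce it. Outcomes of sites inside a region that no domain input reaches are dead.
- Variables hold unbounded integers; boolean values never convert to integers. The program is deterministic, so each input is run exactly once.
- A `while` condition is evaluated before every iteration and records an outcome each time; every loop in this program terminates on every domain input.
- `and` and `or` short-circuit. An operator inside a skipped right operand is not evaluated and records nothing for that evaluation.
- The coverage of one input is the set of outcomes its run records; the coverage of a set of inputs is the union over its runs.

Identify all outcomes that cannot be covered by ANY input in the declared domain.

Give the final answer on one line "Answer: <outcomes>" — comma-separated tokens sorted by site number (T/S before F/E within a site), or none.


exhaustive pass over the 150-input domain:
  B8=T: never recorded by any domain input -> dead
  B10=T: never recorded by any domain input -> dead
  B10=F: never recorded by any domain input -> dead
  B11=T: never recorded by any domain input -> dead
  reachable outcomes have witnesses, e.g. B1=T (e.g. c=-3, r=3, v=2), B1=F (e.g. c=-3, r=6, v=2), B2=T (e.g. c=-3, r=3, v=2), B2=F (e.g. c=-3, r=4, v=2)
Answer: B8=T, B10=T, B10=F, B11=T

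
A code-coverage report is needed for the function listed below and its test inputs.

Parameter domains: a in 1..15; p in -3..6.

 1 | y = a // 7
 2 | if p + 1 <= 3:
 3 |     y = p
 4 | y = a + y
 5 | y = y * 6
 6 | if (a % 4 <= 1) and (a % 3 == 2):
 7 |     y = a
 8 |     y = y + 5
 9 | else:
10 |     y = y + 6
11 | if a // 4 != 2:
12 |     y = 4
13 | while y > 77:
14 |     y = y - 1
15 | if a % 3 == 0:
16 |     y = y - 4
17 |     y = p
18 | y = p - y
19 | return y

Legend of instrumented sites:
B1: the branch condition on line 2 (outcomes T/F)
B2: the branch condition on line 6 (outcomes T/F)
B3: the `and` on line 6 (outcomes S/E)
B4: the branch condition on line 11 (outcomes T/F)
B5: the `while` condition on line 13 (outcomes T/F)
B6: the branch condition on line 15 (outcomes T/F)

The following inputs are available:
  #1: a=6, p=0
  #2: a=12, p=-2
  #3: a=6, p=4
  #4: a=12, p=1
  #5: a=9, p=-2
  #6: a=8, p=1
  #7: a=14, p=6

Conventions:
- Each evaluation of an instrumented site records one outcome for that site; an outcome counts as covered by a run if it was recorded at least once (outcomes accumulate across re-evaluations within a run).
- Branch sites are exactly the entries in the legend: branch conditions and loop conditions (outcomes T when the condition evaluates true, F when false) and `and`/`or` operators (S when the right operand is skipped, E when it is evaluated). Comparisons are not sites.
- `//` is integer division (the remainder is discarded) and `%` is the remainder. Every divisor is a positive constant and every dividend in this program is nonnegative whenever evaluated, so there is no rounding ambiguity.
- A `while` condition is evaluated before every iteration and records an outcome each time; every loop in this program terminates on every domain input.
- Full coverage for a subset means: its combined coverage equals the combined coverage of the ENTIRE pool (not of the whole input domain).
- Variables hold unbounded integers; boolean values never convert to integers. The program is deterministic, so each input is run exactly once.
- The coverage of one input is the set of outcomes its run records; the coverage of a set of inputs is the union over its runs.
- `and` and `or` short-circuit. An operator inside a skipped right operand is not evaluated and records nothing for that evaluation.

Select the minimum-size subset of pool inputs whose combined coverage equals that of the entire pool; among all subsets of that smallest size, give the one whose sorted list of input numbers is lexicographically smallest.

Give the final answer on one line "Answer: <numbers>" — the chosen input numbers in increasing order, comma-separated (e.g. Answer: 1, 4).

input #1 (a=6, p=0): covers B1=T, B2=F, B3=S, B4=T, B5=F, B6=T
input #2 (a=12, p=-2): covers B1=T, B2=F, B3=E, B4=T, B5=F, B6=T
input #3 (a=6, p=4): covers B1=F, B2=F, B3=S, B4=T, B5=F, B6=T
input #4 (a=12, p=1): covers B1=T, B2=F, B3=E, B4=T, B5=F, B6=T
input #5 (a=9, p=-2): covers B1=T, B2=F, B3=E, B4=F, B5=F, B6=T
input #6 (a=8, p=1): covers B1=T, B2=T, B3=E, B4=F, B5=F, B6=F
input #7 (a=14, p=6): covers B1=F, B2=F, B3=S, B4=T, B5=F, B6=F
union over all inputs: B1=T, B1=F, B2=T, B2=F, B3=S, B3=E, B4=T, B4=F, B5=F, B6=T, B6=F (11 outcomes)
every size-1 subset falls short of the 11 outcomes (best: 6/11)
inputs {3, 6} (size 2) cover everything; no size-2 subset with a lexicographically smaller index list covers all 11

Answer: 3, 6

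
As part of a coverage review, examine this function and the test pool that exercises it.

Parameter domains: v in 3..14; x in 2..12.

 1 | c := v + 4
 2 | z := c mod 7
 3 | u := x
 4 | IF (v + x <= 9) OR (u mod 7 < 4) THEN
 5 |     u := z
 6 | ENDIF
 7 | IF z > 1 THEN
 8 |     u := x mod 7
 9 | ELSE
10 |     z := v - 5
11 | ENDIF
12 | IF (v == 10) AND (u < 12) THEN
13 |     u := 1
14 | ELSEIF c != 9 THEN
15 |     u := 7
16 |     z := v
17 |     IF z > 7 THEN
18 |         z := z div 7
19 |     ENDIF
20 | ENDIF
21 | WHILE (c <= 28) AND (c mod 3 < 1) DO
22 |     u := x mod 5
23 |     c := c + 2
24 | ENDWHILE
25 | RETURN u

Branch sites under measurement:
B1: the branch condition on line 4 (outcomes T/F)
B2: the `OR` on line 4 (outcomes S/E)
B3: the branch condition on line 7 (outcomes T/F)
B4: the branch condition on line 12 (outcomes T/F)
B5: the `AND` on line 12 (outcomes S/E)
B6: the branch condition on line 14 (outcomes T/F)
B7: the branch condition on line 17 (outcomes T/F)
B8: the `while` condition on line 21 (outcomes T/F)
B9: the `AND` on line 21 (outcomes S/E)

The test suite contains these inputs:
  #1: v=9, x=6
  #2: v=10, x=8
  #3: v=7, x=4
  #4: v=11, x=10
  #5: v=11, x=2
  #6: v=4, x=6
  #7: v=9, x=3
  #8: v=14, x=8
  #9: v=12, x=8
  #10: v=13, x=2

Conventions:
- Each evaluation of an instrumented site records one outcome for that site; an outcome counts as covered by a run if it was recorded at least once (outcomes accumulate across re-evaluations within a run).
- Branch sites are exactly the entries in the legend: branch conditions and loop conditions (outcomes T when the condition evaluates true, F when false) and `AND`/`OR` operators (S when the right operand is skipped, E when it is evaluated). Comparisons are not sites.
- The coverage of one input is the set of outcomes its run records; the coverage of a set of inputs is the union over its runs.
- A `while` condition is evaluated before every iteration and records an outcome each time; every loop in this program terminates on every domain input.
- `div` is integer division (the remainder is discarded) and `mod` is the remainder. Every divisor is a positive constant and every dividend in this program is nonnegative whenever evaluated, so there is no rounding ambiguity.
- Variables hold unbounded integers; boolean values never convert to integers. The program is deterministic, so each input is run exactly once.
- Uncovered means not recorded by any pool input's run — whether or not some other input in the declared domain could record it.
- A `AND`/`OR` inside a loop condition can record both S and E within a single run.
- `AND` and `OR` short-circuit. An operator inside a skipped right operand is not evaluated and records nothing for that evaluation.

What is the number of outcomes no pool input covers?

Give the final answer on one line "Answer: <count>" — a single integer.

run #1 (v=9, x=6) runs B2->E, B1->F, B3->T, B5->S, B4->F, B6->T, B7->T, B9->E, B8->F; records B1=F, B2=E, B3=T, B4=F, B5=S, B6=T, B7=T, B8=F, B9=E
run #2 (v=10, x=8) runs B2->E, B1->T, B3->F, B5->E, B4->T, B9->E, B8->F; records B1=T, B2=E, B3=F, B4=T, B5=E, B8=F, B9=E
run #3 (v=7, x=4) runs B2->E, B1->F, B3->T, B5->S, B4->F, B6->T, B7->F, B9->E, B8->F; records B1=F, B2=E, B3=T, B4=F, B5=S, B6=T, B7=F, B8=F, B9=E
run #4 (v=11, x=10) runs B2->E, B1->T, B3->F, B5->S, B4->F, B6->T, B7->T, B9->E, B8->T, B9->E, B8->F; records B1=T, B2=E, B3=F, B4=F, B5=S, B6=T, B7=T, B8=T, B8=F, B9=E
run #5 (v=11, x=2) runs B2->E, B1->T, B3->F, B5->S, B4->F, B6->T, B7->T, B9->E, B8->T, B9->E, B8->F; records B1=T, B2=E, B3=F, B4=F, B5=S, B6=T, B7=T, B8=T, B8=F, B9=E
run #6 (v=4, x=6) runs B2->E, B1->F, B3->F, B5->S, B4->F, B6->T, B7->F, B9->E, B8->F; records B1=F, B2=E, B3=F, B4=F, B5=S, B6=T, B7=F, B8=F, B9=E
run #7 (v=9, x=3) runs B2->E, B1->T, B3->T, B5->S, B4->F, B6->T, B7->T, B9->E, B8->F; records B1=T, B2=E, B3=T, B4=F, B5=S, B6=T, B7=T, B8=F, B9=E
run #8 (v=14, x=8) runs B2->E, B1->T, B3->T, B5->S, B4->F, B6->T, B7->T, B9->E, B8->T, B9->E, B8->F; records B1=T, B2=E, B3=T, B4=F, B5=S, B6=T, B7=T, B8=T, B8=F, B9=E
run #9 (v=12, x=8) runs B2->E, B1->T, B3->T, B5->S, B4->F, B6->T, B7->T, B9->E, B8->F; records B1=T, B2=E, B3=T, B4=F, B5=S, B6=T, B7=T, B8=F, B9=E
run #10 (v=13, x=2) runs B2->E, B1->T, B3->T, B5->S, B4->F, B6->T, B7->T, B9->E, B8->F; records B1=T, B2=E, B3=T, B4=F, B5=S, B6=T, B7=T, B8=F, B9=E
union over the pool: B1=T, B1=F, B2=E, B3=T, B3=F, B4=T, B4=F, B5=S, B5=E, B6=T, B7=T, B7=F, B8=T, B8=F, B9=E
uncovered (3 of 18): B2=S, B6=F, B9=S

Answer: 3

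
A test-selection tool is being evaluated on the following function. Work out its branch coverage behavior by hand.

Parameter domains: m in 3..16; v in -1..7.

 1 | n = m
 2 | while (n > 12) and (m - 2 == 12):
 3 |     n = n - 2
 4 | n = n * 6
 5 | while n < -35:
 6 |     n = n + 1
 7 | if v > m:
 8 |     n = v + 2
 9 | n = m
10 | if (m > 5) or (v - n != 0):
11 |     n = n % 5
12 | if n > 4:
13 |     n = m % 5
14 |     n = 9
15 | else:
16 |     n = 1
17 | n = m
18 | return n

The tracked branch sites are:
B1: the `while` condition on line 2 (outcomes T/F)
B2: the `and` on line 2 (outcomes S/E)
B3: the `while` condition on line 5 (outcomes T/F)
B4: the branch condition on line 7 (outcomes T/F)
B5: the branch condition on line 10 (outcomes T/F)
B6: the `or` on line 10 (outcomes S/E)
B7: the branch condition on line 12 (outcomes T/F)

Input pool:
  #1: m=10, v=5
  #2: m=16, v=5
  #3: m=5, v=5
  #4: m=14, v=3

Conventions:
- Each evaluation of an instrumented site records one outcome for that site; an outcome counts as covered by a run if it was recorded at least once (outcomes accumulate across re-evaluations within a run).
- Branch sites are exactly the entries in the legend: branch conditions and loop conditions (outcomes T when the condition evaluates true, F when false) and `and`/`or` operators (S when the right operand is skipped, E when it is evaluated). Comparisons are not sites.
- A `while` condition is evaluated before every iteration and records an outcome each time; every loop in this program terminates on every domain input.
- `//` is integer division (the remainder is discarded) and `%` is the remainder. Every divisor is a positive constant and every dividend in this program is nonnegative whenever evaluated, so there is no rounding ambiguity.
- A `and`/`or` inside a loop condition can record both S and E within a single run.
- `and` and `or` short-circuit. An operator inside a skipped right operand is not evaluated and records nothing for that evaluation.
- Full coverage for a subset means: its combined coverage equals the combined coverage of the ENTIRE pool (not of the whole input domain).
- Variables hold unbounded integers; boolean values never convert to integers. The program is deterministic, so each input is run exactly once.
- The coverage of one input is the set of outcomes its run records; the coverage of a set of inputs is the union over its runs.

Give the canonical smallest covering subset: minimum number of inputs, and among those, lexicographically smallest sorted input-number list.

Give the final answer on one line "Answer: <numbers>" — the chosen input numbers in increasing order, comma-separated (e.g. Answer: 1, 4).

input #1, m=10, v=5: events B2->S, B1->F, B3->F, B4->F, B6->S, B5->T, B7->F; outcomes B1=F, B2=S, B3=F, B4=F, B5=T, B6=S, B7=F
input #2, m=16, v=5: events B2->E, B1->F, B3->F, B4->F, B6->S, B5->T, B7->F; outcomes B1=F, B2=E, B3=F, B4=F, B5=T, B6=S, B7=F
input #3, m=5, v=5: events B2->S, B1->F, B3->F, B4->F, B6->E, B5->F, B7->T; outcomes B1=F, B2=S, B3=F, B4=F, B5=F, B6=E, B7=T
input #4, m=14, v=3: events B2->E, B1->T, B2->S, B1->F, B3->F, B4->F, B6->S, B5->T, B7->F; outcomes B1=T, B1=F, B2=S, B2=E, B3=F, B4=F, B5=T, B6=S, B7=F
union over all inputs: B1=T, B1=F, B2=S, B2=E, B3=F, B4=F, B5=T, B5=F, B6=S, B6=E, B7=T, B7=F (12 outcomes)
checked all size-1 subsets: none covers 12 outcomes (max 9/12)
inputs {3, 4} (size 2) cover everything; no size-2 subset with a lexicographically smaller index list covers all 12

Answer: 3, 4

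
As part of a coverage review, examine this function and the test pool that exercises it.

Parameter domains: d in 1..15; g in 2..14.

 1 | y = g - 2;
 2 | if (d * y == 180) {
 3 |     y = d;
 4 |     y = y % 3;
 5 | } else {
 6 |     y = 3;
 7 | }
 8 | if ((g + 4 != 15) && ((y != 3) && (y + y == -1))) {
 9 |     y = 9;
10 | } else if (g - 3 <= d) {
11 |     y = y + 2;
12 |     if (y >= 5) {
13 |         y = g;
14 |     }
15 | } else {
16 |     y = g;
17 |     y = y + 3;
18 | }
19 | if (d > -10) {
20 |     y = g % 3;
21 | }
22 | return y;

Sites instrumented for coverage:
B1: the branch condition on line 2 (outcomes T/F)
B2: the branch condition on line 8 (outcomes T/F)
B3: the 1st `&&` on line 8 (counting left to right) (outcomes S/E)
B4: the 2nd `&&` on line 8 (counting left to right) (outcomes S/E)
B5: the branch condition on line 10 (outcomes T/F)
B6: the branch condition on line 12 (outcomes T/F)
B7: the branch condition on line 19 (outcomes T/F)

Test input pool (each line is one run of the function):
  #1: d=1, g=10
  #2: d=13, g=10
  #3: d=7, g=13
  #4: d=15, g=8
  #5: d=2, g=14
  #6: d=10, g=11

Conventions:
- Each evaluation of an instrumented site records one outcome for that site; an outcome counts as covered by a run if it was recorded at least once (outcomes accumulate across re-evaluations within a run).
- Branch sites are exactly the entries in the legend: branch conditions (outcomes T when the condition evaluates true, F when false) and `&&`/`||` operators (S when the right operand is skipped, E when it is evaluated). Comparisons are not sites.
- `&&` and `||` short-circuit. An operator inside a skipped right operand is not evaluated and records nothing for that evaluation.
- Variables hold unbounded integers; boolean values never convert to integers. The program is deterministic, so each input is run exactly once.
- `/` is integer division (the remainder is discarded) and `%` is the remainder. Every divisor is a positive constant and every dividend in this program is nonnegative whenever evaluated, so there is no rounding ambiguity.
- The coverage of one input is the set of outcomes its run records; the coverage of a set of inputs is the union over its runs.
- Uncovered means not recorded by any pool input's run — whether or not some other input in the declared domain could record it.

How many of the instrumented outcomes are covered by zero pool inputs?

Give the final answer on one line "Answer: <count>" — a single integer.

#1 (d=1, g=10) -> B1->F, B3->E, B4->S, B2->F, B5->F, B7->T; covered: B1=F, B2=F, B3=E, B4=S, B5=F, B7=T
#2 (d=13, g=10) -> B1->F, B3->E, B4->S, B2->F, B5->T, B6->T, B7->T; covered: B1=F, B2=F, B3=E, B4=S, B5=T, B6=T, B7=T
#3 (d=7, g=13) -> B1->F, B3->E, B4->S, B2->F, B5->F, B7->T; covered: B1=F, B2=F, B3=E, B4=S, B5=F, B7=T
#4 (d=15, g=8) -> B1->F, B3->E, B4->S, B2->F, B5->T, B6->T, B7->T; covered: B1=F, B2=F, B3=E, B4=S, B5=T, B6=T, B7=T
#5 (d=2, g=14) -> B1->F, B3->E, B4->S, B2->F, B5->F, B7->T; covered: B1=F, B2=F, B3=E, B4=S, B5=F, B7=T
#6 (d=10, g=11) -> B1->F, B3->S, B2->F, B5->T, B6->T, B7->T; covered: B1=F, B2=F, B3=S, B5=T, B6=T, B7=T
union over the pool: B1=F, B2=F, B3=S, B3=E, B4=S, B5=T, B5=F, B6=T, B7=T
uncovered (5 of 14): B1=T, B2=T, B4=E, B6=F, B7=F

Answer: 5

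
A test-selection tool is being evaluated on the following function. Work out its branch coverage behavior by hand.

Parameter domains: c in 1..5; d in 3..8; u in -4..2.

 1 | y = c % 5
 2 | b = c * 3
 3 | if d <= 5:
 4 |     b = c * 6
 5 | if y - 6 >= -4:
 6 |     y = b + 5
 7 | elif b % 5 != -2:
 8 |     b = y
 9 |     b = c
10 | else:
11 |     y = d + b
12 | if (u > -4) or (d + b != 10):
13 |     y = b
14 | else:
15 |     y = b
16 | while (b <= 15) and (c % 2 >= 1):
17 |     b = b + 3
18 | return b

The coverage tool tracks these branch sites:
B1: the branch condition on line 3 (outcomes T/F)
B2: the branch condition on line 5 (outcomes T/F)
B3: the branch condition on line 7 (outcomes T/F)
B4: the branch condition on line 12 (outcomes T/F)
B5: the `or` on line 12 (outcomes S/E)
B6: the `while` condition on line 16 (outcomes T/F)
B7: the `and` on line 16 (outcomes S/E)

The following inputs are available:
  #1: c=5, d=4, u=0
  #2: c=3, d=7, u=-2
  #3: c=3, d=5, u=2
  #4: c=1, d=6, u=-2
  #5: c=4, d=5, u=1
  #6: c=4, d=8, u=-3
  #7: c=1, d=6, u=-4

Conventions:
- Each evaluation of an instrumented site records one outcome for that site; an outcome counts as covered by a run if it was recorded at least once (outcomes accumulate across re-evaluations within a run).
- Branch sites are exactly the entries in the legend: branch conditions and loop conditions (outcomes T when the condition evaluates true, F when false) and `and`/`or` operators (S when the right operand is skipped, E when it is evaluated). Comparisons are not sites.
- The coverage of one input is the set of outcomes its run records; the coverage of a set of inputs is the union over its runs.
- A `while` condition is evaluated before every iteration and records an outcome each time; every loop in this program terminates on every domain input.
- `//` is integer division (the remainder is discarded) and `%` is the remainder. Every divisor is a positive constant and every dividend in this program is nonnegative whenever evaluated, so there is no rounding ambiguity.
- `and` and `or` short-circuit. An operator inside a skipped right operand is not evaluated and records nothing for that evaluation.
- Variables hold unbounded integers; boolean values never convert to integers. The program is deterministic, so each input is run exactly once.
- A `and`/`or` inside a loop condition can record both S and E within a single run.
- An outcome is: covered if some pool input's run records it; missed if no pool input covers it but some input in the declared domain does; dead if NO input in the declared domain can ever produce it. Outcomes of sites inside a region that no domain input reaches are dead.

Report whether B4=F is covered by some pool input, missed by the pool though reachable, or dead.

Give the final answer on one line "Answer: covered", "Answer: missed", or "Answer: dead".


no pool input records B4=F
but domain input (c=5, d=5, u=-4) does record it -> reachable, so missed
Answer: missed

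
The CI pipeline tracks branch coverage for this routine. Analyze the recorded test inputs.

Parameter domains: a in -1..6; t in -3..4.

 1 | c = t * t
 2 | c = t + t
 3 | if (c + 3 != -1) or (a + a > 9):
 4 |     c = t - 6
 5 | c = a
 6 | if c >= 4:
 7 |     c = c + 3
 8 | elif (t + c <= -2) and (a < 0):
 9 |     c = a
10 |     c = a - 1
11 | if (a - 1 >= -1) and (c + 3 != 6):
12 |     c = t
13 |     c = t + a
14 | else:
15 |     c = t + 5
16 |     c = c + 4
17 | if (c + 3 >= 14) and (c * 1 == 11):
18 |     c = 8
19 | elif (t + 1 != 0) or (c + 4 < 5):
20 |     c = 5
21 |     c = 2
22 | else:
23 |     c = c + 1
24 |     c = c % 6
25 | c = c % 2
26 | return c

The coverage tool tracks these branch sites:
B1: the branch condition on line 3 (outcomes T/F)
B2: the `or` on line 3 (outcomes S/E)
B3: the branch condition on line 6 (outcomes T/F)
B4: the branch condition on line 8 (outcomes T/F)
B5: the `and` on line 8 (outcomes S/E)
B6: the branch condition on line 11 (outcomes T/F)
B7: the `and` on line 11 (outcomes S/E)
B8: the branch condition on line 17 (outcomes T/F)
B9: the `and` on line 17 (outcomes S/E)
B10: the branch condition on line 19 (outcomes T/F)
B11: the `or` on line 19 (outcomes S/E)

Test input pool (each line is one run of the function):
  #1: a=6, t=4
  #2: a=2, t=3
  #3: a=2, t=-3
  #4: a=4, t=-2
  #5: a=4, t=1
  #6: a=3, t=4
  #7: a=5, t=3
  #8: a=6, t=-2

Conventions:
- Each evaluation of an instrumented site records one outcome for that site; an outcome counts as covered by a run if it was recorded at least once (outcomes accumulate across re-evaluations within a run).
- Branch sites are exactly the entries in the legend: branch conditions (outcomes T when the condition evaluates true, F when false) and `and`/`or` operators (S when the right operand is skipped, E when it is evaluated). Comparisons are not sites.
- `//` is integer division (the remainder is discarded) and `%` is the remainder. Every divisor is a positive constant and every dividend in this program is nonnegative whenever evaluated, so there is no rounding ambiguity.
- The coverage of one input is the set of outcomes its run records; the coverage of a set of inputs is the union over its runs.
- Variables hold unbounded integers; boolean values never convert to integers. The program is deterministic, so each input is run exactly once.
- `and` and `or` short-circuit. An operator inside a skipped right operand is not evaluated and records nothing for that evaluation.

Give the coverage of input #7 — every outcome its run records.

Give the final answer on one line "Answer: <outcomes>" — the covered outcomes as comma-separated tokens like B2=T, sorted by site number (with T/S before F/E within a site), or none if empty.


Simulating input #7 (a=5, t=3) step by step:
  B2->S, B1->T, B3->T, B7->E, B6->T, B9->S, B8->F, B11->S, B10->T
deduplicating events, the covered set is: B1=T, B2=S, B3=T, B6=T, B7=E, B8=F, B9=S, B10=T, B11=S
Answer: B1=T, B2=S, B3=T, B6=T, B7=E, B8=F, B9=S, B10=T, B11=S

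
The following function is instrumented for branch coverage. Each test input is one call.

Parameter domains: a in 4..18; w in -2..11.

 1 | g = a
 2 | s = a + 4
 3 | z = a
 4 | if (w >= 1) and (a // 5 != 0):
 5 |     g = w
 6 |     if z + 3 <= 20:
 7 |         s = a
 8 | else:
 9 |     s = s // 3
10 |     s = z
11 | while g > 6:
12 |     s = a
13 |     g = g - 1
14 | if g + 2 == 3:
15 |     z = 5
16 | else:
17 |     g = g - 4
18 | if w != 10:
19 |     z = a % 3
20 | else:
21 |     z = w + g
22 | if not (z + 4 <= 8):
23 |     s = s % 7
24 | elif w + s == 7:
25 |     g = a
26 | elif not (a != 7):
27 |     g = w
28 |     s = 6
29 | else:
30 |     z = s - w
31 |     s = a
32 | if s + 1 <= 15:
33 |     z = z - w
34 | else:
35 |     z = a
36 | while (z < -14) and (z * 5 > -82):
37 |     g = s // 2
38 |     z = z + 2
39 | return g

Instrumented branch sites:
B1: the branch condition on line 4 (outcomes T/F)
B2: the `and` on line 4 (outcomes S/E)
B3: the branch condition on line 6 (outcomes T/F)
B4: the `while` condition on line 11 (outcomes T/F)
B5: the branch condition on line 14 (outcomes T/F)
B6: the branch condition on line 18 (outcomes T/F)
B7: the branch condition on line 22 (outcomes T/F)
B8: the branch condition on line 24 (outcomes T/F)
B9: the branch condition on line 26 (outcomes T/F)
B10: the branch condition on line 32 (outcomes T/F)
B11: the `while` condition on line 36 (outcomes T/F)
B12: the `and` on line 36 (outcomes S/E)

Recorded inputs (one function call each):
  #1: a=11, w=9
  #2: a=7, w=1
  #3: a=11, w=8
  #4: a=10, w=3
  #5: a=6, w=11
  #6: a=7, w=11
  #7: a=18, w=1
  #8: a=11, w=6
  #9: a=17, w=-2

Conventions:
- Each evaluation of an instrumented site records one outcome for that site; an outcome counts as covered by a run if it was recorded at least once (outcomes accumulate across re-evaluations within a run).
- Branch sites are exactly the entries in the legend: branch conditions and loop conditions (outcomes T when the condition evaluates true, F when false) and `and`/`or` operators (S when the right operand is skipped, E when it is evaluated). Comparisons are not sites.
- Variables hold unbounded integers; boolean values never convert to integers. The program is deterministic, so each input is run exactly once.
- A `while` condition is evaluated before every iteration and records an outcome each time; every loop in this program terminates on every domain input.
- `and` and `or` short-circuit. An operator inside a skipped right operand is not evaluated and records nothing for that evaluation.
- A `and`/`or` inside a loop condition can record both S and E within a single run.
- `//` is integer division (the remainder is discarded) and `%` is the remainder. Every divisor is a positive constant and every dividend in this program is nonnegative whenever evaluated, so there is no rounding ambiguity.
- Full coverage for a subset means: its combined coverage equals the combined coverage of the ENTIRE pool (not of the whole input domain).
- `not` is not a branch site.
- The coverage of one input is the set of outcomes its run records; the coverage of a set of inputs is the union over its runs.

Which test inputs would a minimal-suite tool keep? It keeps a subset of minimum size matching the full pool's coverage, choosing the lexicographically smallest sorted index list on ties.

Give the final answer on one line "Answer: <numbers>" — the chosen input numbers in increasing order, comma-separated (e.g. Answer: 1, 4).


input #1, a=11, w=9: events B2->E, B1->T, B3->T, B4->T, B4->T, B4->T, B4->F, B5->F, B6->T, B7->F, B8->F, B9->F, B10->T, B12->S, ...; outcomes B1=T, B2=E, B3=T, B4=T, B4=F, B5=F, B6=T, B7=F, B8=F, B9=F, B10=T, B11=F, B12=S
input #2, a=7, w=1: events B2->E, B1->T, B3->T, B4->F, B5->T, B6->T, B7->F, B8->F, B9->T, B10->T, B12->S, B11->F; outcomes B1=T, B2=E, B3=T, B4=F, B5=T, B6=T, B7=F, B8=F, B9=T, B10=T, B11=F, B12=S
input #3, a=11, w=8: events B2->E, B1->T, B3->T, B4->T, B4->T, B4->F, B5->F, B6->T, B7->F, B8->F, B9->F, B10->T, B12->S, B11->F; outcomes B1=T, B2=E, B3=T, B4=T, B4=F, B5=F, B6=T, B7=F, B8=F, B9=F, B10=T, B11=F, B12=S
input #4, a=10, w=3: events B2->E, B1->T, B3->T, B4->F, B5->F, B6->T, B7->F, B8->F, B9->F, B10->T, B12->S, B11->F; outcomes B1=T, B2=E, B3=T, B4=F, B5=F, B6=T, B7=F, B8=F, B9=F, B10=T, B11=F, B12=S
input #5, a=6, w=11: events B2->E, B1->T, B3->T, B4->T, B4->T, B4->T, B4->T, B4->T, B4->F, B5->F, B6->T, B7->F, B8->F, B9->F, ...; outcomes B1=T, B2=E, B3=T, B4=T, B4=F, B5=F, B6=T, B7=F, B8=F, B9=F, B10=T, B11=T, B11=F, B12=S, B12=E
input #6, a=7, w=11: events B2->E, B1->T, B3->T, B4->T, B4->T, B4->T, B4->T, B4->T, B4->F, B5->F, B6->T, B7->F, B8->F, B9->T, ...; outcomes B1=T, B2=E, B3=T, B4=T, B4=F, B5=F, B6=T, B7=F, B8=F, B9=T, B10=T, B11=F, B12=S
input #7, a=18, w=1: events B2->E, B1->T, B3->F, B4->F, B5->T, B6->T, B7->F, B8->F, B9->F, B10->F, B12->S, B11->F; outcomes B1=T, B2=E, B3=F, B4=F, B5=T, B6=T, B7=F, B8=F, B9=F, B10=F, B11=F, B12=S
input #8, a=11, w=6: events B2->E, B1->T, B3->T, B4->F, B5->F, B6->T, B7->F, B8->F, B9->F, B10->T, B12->S, B11->F; outcomes B1=T, B2=E, B3=T, B4=F, B5=F, B6=T, B7=F, B8=F, B9=F, B10=T, B11=F, B12=S
input #9, a=17, w=-2: events B2->S, B1->F, B4->T, B4->T, B4->T, B4->T, B4->T, B4->T, B4->T, B4->T, B4->T, B4->T, B4->T, B4->F, ...; outcomes B1=F, B2=S, B4=T, B4=F, B5=F, B6=T, B7=F, B8=F, B9=F, B10=F, B11=F, B12=S
pool-wide coverage (21 outcomes): B1=T, B1=F, B2=S, B2=E, B3=T, B3=F, B4=T, B4=F, B5=T, B5=F, B6=T, B7=F, B8=F, B9=T, B9=F, B10=T, B10=F, B11=T, B11=F, B12=S, B12=E
size 1 is not enough: best union over all size-1 subsets is 15/21
size 2 is not enough: best union over all size-2 subsets is 18/21
size 3 is not enough: best union over all size-3 subsets is 20/21
the canonical winner is {2, 5, 7, 9}: size 4, full 21-outcome coverage, earliest index list among size-4 covers
Answer: 2, 5, 7, 9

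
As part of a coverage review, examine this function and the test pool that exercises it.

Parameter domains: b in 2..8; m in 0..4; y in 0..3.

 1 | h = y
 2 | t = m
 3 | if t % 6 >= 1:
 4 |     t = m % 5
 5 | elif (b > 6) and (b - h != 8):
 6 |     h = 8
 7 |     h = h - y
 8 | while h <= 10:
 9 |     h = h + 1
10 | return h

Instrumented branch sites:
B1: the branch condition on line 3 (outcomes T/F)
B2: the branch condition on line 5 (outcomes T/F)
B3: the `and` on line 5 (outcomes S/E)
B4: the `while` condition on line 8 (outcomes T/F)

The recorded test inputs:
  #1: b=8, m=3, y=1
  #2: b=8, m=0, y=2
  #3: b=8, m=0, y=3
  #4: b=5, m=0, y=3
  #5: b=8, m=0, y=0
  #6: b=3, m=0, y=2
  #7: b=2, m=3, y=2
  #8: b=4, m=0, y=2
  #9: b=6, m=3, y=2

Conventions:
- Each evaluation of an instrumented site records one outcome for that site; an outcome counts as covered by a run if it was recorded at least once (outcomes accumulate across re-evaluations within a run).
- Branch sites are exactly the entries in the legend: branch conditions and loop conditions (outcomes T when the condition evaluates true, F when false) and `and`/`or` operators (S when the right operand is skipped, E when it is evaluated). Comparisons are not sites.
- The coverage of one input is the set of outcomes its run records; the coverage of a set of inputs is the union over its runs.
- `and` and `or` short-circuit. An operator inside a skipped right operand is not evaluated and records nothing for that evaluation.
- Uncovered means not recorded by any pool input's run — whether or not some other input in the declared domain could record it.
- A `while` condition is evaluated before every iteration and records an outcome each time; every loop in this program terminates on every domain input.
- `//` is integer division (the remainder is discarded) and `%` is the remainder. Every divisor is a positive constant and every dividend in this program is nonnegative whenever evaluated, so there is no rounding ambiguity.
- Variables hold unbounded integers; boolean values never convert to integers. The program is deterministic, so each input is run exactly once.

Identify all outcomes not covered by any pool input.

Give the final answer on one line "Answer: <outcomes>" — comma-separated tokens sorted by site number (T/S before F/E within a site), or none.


#1 (b=8, m=3, y=1) -> B1->T, B4->T, B4->T, B4->T, B4->T, B4->T, B4->T, B4->T, B4->T, B4->T, B4->T, B4->F; covered: B1=T, B4=T, B4=F
#2 (b=8, m=0, y=2) -> B1->F, B3->E, B2->T, B4->T, B4->T, B4->T, B4->T, B4->T, B4->F; covered: B1=F, B2=T, B3=E, B4=T, B4=F
#3 (b=8, m=0, y=3) -> B1->F, B3->E, B2->T, B4->T, B4->T, B4->T, B4->T, B4->T, B4->T, B4->F; covered: B1=F, B2=T, B3=E, B4=T, B4=F
#4 (b=5, m=0, y=3) -> B1->F, B3->S, B2->F, B4->T, B4->T, B4->T, B4->T, B4->T, B4->T, B4->T, B4->T, B4->F; covered: B1=F, B2=F, B3=S, B4=T, B4=F
#5 (b=8, m=0, y=0) -> B1->F, B3->E, B2->F, B4->T, B4->T, B4->T, B4->T, B4->T, B4->T, B4->T, B4->T, B4->T, B4->T, B4->T, ...; covered: B1=F, B2=F, B3=E, B4=T, B4=F
#6 (b=3, m=0, y=2) -> B1->F, B3->S, B2->F, B4->T, B4->T, B4->T, B4->T, B4->T, B4->T, B4->T, B4->T, B4->T, B4->F; covered: B1=F, B2=F, B3=S, B4=T, B4=F
#7 (b=2, m=3, y=2) -> B1->T, B4->T, B4->T, B4->T, B4->T, B4->T, B4->T, B4->T, B4->T, B4->T, B4->F; covered: B1=T, B4=T, B4=F
#8 (b=4, m=0, y=2) -> B1->F, B3->S, B2->F, B4->T, B4->T, B4->T, B4->T, B4->T, B4->T, B4->T, B4->T, B4->T, B4->F; covered: B1=F, B2=F, B3=S, B4=T, B4=F
#9 (b=6, m=3, y=2) -> B1->T, B4->T, B4->T, B4->T, B4->T, B4->T, B4->T, B4->T, B4->T, B4->T, B4->F; covered: B1=T, B4=T, B4=F
union over the pool: B1=T, B1=F, B2=T, B2=F, B3=S, B3=E, B4=T, B4=F
uncovered (0 of 8): none
Answer: none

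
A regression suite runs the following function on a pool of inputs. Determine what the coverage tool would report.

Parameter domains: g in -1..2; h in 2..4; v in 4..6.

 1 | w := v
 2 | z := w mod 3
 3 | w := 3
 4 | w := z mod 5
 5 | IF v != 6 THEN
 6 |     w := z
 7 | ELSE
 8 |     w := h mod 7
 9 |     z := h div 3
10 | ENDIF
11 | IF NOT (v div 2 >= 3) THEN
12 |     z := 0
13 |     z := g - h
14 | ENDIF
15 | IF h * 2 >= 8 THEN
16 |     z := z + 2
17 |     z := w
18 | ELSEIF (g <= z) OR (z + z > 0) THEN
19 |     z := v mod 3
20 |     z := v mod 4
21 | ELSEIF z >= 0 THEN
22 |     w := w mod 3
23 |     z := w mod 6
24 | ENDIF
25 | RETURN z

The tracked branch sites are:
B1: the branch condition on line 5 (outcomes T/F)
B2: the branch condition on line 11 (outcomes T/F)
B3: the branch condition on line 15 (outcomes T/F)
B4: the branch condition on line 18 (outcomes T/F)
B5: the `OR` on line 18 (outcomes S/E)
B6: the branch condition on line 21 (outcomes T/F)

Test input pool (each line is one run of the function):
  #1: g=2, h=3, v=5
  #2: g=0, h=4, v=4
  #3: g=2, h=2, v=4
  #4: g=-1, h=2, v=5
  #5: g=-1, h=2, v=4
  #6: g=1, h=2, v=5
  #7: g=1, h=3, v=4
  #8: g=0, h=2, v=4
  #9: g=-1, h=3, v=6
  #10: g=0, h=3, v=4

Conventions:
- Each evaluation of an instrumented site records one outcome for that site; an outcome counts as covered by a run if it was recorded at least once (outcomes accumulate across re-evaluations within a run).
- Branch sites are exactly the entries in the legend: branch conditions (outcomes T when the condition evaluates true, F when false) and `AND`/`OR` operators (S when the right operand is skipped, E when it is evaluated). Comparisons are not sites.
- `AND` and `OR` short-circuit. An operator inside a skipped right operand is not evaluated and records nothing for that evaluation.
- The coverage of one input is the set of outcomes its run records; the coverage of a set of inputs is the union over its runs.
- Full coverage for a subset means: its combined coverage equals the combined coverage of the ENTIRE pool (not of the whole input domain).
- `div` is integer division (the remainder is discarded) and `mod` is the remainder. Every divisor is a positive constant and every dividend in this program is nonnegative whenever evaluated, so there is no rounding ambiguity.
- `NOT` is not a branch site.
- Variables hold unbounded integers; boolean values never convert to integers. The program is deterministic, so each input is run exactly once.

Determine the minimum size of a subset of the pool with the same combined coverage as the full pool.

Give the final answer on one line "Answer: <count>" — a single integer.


input #1 (g=2, h=3, v=5): covers B1=T, B2=T, B3=F, B4=F, B5=E, B6=F
input #2 (g=0, h=4, v=4): covers B1=T, B2=T, B3=T
input #3 (g=2, h=2, v=4): covers B1=T, B2=T, B3=F, B4=F, B5=E, B6=T
input #4 (g=-1, h=2, v=5): covers B1=T, B2=T, B3=F, B4=F, B5=E, B6=F
input #5 (g=-1, h=2, v=4): covers B1=T, B2=T, B3=F, B4=F, B5=E, B6=F
input #6 (g=1, h=2, v=5): covers B1=T, B2=T, B3=F, B4=F, B5=E, B6=F
input #7 (g=1, h=3, v=4): covers B1=T, B2=T, B3=F, B4=F, B5=E, B6=F
input #8 (g=0, h=2, v=4): covers B1=T, B2=T, B3=F, B4=F, B5=E, B6=F
input #9 (g=-1, h=3, v=6): covers B1=F, B2=F, B3=F, B4=T, B5=S
input #10 (g=0, h=3, v=4): covers B1=T, B2=T, B3=F, B4=F, B5=E, B6=F
union over all inputs: B1=T, B1=F, B2=T, B2=F, B3=T, B3=F, B4=T, B4=F, B5=S, B5=E, B6=T, B6=F (12 outcomes)
checked all size-1 subsets: none covers 12 outcomes (max 6/12)
checked all size-2 subsets: none covers 12 outcomes (max 10/12)
checked all size-3 subsets: none covers 12 outcomes (max 11/12)
inputs {1, 2, 3, 9} (size 4) cover everything; no size-4 subset with a lexicographically smaller index list covers all 12
Answer: 4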